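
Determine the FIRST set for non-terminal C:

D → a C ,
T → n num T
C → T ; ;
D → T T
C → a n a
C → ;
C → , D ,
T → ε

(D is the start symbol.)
{ ',', ';', 'a', 'n' }

To compute FIRST(C), examine every production with C on the left-hand side, reading each right-hand side left to right until a non-nullable symbol is reached.

FIRST sets of the other non-terminals involved (by the same procedure, iterated to a fixed point):
  FIRST(T) = { 'n', ε }

From C → T ; ;:
  - T is a non-terminal: add FIRST(T) \ {ε} = { 'n' }
    T is nullable, so continue to the next symbol
  - ';' is a terminal: add ';' and stop
From C → a n a:
  - a is a terminal: add 'a' and stop
From C → ;:
  - ';' is a terminal: add ';' and stop
From C → , D ,:
  - ',' is a terminal: add ',' and stop

Collecting: FIRST(C) = { ',', ';', 'a', 'n' }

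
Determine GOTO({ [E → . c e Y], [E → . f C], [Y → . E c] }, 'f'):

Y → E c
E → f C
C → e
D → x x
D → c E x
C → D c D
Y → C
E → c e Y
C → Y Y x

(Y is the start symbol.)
GOTO(I, 'f') = CLOSURE({ [A → αX.β] : [A → α.Xβ] ∈ I, X = 'f' })

Items with dot before 'f', with the dot advanced:
  [E → . f C] → [E → f . C]
Closure of the advanced items:
  [E → f . C] has the dot before C: add [C → . e], [C → . D c D], [C → . Y Y x]
  [C → . D c D] has the dot before D: add [D → . x x], [D → . c E x]
  [C → . Y Y x] has the dot before Y: add [Y → . E c], [Y → . C]
  [Y → . E c] has the dot before E: add [E → . f C], [E → . c e Y]

GOTO = { [C → . D c D], [C → . Y Y x], [C → . e], [D → . c E x], [D → . x x], [E → . c e Y], [E → . f C], [E → f . C], [Y → . C], [Y → . E c] }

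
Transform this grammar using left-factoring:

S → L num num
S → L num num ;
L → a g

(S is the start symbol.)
Left-factoring transforms A → αβ₁ | αβ₂ into A → αA' and A' → β₁ | β₂
(α is the longest common prefix among the alternatives). Repeat until
no nonterminal has two alternatives with a common prefix.

Round 1: S has alternatives sharing prefix 'L num num'. Introduce S': S → L num num S'
  Add: S' → ε
  Add: S' → ;

No remaining common prefixes — done.

Resulting grammar:
S → L num num S'
S' → ε
S' → ;
L → a g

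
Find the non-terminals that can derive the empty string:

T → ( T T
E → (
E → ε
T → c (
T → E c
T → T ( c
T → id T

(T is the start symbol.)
A non-terminal is nullable if it can derive ε (the empty string): either it has an ε-production, or it has a production whose right-hand side consists entirely of nullable non-terminals.

ε-productions: E → ε
So E is immediately nullable.
No further non-terminal can be added: every production for the remaining non-terminals contains a terminal or a non-nullable non-terminal.
Nullable = { 'E' }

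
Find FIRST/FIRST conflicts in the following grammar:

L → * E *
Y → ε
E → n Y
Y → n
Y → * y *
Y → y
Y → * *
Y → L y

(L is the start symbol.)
Yes. Y → '*' y '*' / Y → '*' '*' on { '*' }; Y → '*' y '*' / Y → L y on { '*' }; Y → '*' '*' / Y → L y on { '*' }

A FIRST/FIRST conflict occurs when two productions N → α and N → β for the same non-terminal have FIRST(α) ∩ FIRST(β) ≠ ∅ (with ε ∈ FIRST of a nullable right-hand side, so two nullable alternatives also conflict).

FIRST sets of the non-terminals at (or reachable through a nullable prefix from) the front of some alternative:
  FIRST(L) = { '*' }

Productions for Y:
  Y → ε: FIRST = { ε }
  Y → n: FIRST = { 'n' }
  Y → * y *: FIRST = { '*' }
  Y → y: FIRST = { 'y' }
  Y → * *: FIRST = { '*' }
  Y → L y: FIRST = { '*' }
L, E have only one production, so no FIRST/FIRST conflict is possible there.

Conflict for Y: Y → * y * and Y → * *
  Overlap: { '*' }
Conflict for Y: Y → * y * and Y → L y
  Overlap: { '*' }
Conflict for Y: Y → * * and Y → L y
  Overlap: { '*' }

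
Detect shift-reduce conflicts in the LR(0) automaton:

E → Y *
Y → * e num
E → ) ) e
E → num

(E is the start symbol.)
A shift-reduce conflict occurs when an LR(0) state has both:
  - a complete (reduce) item [A → α .] (dot at the end), and
  - a shift item [B → β . c γ] (dot before a terminal).

Augment with E' → E and build the canonical LR(0) collection (I0 = CLOSURE({[E' → . E]}), then GOTO on every symbol after a dot until no new states appear). It has 11 states:
  I0: { [E → . ) ) e], [E → . Y *], [E → . num], [E' → . E], [Y → . * e num] }  — shift
  I1: { [E → ) . ) e] }  — shift
  I2: { [Y → * . e num] }  — shift
  I3: { [E' → E .] }  — accept
  I4: { [E → Y . *] }  — shift
  I5: { [E → num .] }  — reduce
  I6: { [E → Y * .] }  — reduce
  I7: { [Y → * e . num] }  — shift
  I8: { [Y → * e num .] }  — reduce
  I9: { [E → ) ) . e] }  — shift
  I10: { [E → ) ) e .] }  — reduce

No state contains both a complete item and a shift item.

Answer: No shift-reduce conflicts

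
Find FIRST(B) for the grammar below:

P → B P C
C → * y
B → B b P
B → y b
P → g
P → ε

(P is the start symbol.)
To compute FIRST(B), examine every production with B on the left-hand side, reading each right-hand side left to right until a non-nullable symbol is reached.

From B → B b P:
  - B is the symbol being defined: contributes nothing new
    B is not nullable, so stop
From B → y b:
  - y is a terminal: add 'y' and stop

Collecting: FIRST(B) = { 'y' }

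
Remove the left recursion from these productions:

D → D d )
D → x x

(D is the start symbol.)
D is directly left-recursive. The standard transformation for
  A → A α₁ | ... | A α_m | β₁ | ... | β_n
is
  A  → β₁ A' | ... | β_n A'
  A' → α₁ A' | ... | α_m A' | ε

D → x x becomes D → x x D'
D → D d ) becomes D' → d ) D'
Add D' → ε

Resulting grammar:
D → x x D'
D' → d ) D'
D' → ε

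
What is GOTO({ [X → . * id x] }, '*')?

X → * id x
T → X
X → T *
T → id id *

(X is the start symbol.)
{ [X → * . id x] }

GOTO(I, '*') = CLOSURE({ [A → αX.β] : [A → α.Xβ] ∈ I, X = '*' })

Items with dot before '*', with the dot advanced:
  [X → . * id x] → [X → * . id x]
Closure adds nothing (no advanced item has the dot before a non-terminal).

GOTO = { [X → * . id x] }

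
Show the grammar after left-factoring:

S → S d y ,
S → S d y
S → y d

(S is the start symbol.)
S → S d y S'
S' → ,
S' → ε
S → y d

Left-factoring transforms A → αβ₁ | αβ₂ into A → αA' and A' → β₁ | β₂
(α is the longest common prefix among the alternatives). Repeat until
no nonterminal has two alternatives with a common prefix.

Round 1: S has alternatives sharing prefix 'S d y'. Introduce S': S → S d y S'
  Add: S' → ,
  Add: S' → ε

No remaining common prefixes — done.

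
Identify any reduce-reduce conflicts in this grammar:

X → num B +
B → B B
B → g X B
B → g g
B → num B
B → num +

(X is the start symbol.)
No reduce-reduce conflicts

A reduce-reduce conflict occurs when an LR(0) state has two complete items [A → α .] and [B → β .] — both call for a reduction, and with no lookahead the parser cannot choose between them.

Augment with X' → X and build the canonical LR(0) collection (I0 = CLOSURE({[X' → . X]}), then GOTO on every symbol after a dot until no new states appear). It has 13 states:
  I0: { [X → . num B +], [X' → . X] }  — shift
  I1: { [X' → X .] }  — accept
  I2: { [B → . B B], [B → . g X B], [B → . g g], [B → . num +], [B → . num B], [X → num . B +] }  — shift
  I3: { [B → . B B], [B → . g X B], [B → . g g], [B → . num +], [B → . num B], [B → B . B], [X → num B . +] }  — shift
  I4: { [B → g . X B], [B → g . g], [X → . num B +] }  — shift
  I5: { [B → . B B], [B → . g X B], [B → . g g], [B → . num +], [B → . num B], [B → num . +], [B → num . B] }  — shift
  I6: { [B → num + .] }  — reduce
  I7: { [B → . B B], [B → . g X B], [B → . g g], [B → . num +], [B → . num B], [B → B . B], [B → num B .] }  — shift, reduce
  I8: { [B → . B B], [B → . g X B], [B → . g g], [B → . num +], [B → . num B], [B → B . B], [B → B B .] }  — shift, reduce
  I9: { [B → . B B], [B → . g X B], [B → . g g], [B → . num +], [B → . num B], [B → g X . B] }  — shift
  I10: { [B → g g .] }  — reduce
  I11: { [B → . B B], [B → . g X B], [B → . g g], [B → . num +], [B → . num B], [B → B . B], [B → g X B .] }  — shift, reduce
  I12: { [X → num B + .] }  — reduce

No state contains more than one complete item.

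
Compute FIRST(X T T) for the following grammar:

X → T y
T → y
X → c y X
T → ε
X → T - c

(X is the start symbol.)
FIRST sets of the non-terminals involved (from the grammar, by fixed-point iteration):
  FIRST(X) = { '-', 'c', 'y' }

To compute FIRST(X T T), process the symbols left to right:
Symbol X is a non-terminal. Add FIRST(X) \ {ε} = { '-', 'c', 'y' }
X is not nullable (ε ∉ FIRST(X)), so stop here.
FIRST(X T T) = { '-', 'c', 'y' }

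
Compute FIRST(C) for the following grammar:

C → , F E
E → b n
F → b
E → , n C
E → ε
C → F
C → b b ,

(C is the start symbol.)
{ ',', 'b' }

To compute FIRST(C), examine every production with C on the left-hand side, reading each right-hand side left to right until a non-nullable symbol is reached.

FIRST sets of the other non-terminals involved (by the same procedure, iterated to a fixed point):
  FIRST(F) = { 'b' }

From C → , F E:
  - ',' is a terminal: add ',' and stop
From C → F:
  - F is a non-terminal: add FIRST(F) \ {ε} = { 'b' }
    F is not nullable, so stop
From C → b b ,:
  - b is a terminal: add 'b' and stop

Collecting: FIRST(C) = { ',', 'b' }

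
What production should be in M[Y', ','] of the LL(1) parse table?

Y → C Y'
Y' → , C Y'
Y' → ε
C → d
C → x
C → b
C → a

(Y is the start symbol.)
To find M[Y', ','], we find productions for Y' where ',' is in the predict set (PREDICT(N → α) = (FIRST(α) \ {ε}) ∪ (FOLLOW(N) if α ⇒* ε)).

Relevant sets:
  FOLLOW(Y') = { $ }

Y' → , C Y': PREDICT = { ',' }
  ',' is in predict set, so this production goes in M[Y', ',']
Y' → ε: PREDICT = { $ }

M[Y', ','] = Y' → , C Y'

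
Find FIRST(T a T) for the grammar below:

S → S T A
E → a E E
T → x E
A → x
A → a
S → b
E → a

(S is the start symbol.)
FIRST sets of the non-terminals involved (from the grammar, by fixed-point iteration):
  FIRST(T) = { 'x' }

To compute FIRST(T a T), process the symbols left to right:
Symbol T is a non-terminal. Add FIRST(T) \ {ε} = { 'x' }
T is not nullable (ε ∉ FIRST(T)), so stop here.
FIRST(T a T) = { 'x' }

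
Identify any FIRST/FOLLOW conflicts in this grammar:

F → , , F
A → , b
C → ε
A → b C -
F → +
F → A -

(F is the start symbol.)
Nullable non-terminals: C.
C has a nullable alternative but only one production, so nothing to check.

A, F have no nullable alternative, so no FIRST/FOLLOW check is needed there.

No FIRST/FOLLOW conflicts found.

Answer: No FIRST/FOLLOW conflicts.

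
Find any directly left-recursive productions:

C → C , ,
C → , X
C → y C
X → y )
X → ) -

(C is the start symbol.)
Direct left recursion occurs when N → N α for some non-terminal N (the right-hand side begins with the left-hand side itself).

C → C , ,: LEFT RECURSIVE (starts with C)
C → , X: starts with ','
C → y C: starts with y
X → y ): starts with y
X → ) -: starts with ')'

The grammar has direct left recursion on: C.

Answer: Yes, C is left-recursive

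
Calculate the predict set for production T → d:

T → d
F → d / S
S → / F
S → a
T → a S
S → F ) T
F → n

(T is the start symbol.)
{ 'd' }

PREDICT(T → d) = (FIRST(RHS) \ {ε}) ∪ (FOLLOW(T) if ε ∈ FIRST(RHS), i.e. RHS ⇒* ε)
FIRST(d) = { 'd' }
ε ∉ FIRST(d), so FOLLOW(T) is not added.
PREDICT(T → d) = { 'd' }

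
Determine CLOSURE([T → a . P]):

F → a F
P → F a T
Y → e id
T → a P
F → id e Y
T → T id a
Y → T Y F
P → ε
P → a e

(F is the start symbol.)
{ [F → . a F], [F → . id e Y], [P → . F a T], [P → . a e], [P → .], [T → a . P] }

To compute CLOSURE, for each item [A → α.Bβ] where B is a non-terminal, add [B → .γ] for all productions B → γ; repeat for the newly added items until nothing changes.

Start with: [T → a . P]
  [T → a . P] has the dot before P: add [P → . F a T], [P → .], [P → . a e]
  [P → . F a T] has the dot before F: add [F → . a F], [F → . id e Y]
No further items can be added.

CLOSURE = { [F → . a F], [F → . id e Y], [P → . F a T], [P → . a e], [P → .], [T → a . P] }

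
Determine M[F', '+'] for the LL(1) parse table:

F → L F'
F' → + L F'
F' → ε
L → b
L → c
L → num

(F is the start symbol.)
F' → + L F'

To find M[F', '+'], we find productions for F' where '+' is in the predict set (PREDICT(N → α) = (FIRST(α) \ {ε}) ∪ (FOLLOW(N) if α ⇒* ε)).

Relevant sets:
  FOLLOW(F') = { $ }

F' → + L F': PREDICT = { '+' }
  '+' is in predict set, so this production goes in M[F', '+']
F' → ε: PREDICT = { $ }

M[F', '+'] = F' → + L F'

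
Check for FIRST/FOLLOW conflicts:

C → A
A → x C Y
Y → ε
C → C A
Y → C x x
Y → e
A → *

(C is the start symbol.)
A FIRST/FOLLOW conflict occurs when a non-terminal N has a nullable alternative N → β (β ⇒* ε) and another alternative N → α with FIRST(α) ∩ FOLLOW(N) ≠ ∅: on such a lookahead the parser cannot decide between expanding α and letting N vanish via β.

Nullable non-terminals: Y.
FIRST sets used below: FIRST(C) = { '*', 'x' }

Y: nullable alternative(s) Y → ε; FOLLOW(Y) = { $, '*', 'e', 'x' }
  Y → ε: FIRST \ {ε} = { } — this is the only nullable alternative, skip
  Y → C x x: FIRST \ {ε} = { '*', 'x' } — overlaps FOLLOW(Y) on { '*', 'x' }: CONFLICT
  Y → e: FIRST \ {ε} = { 'e' } — overlaps FOLLOW(Y) on { 'e' }: CONFLICT

A, C have no nullable alternative, so no FIRST/FOLLOW check is needed there.

So the grammar has 2 FIRST/FOLLOW conflicts (marked CONFLICT above).

Answer: Yes. Y → C x x with FOLLOW(Y) on { '*', 'x' }; Y → e with FOLLOW(Y) on { 'e' }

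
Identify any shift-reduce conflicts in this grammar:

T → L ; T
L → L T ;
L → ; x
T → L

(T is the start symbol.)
Augment with T' → T and build the canonical LR(0) collection (I0 = CLOSURE({[T' → . T]}), then GOTO on every symbol after a dot until no new states appear). It has 9 states:
  I0: { [L → . ; x], [L → . L T ;], [T → . L ; T], [T → . L], [T' → . T] }  — shift
  I1: { [L → ; . x] }  — shift
  I2: { [L → . ; x], [L → . L T ;], [L → L . T ;], [T → . L ; T], [T → . L], [T → L . ; T], [T → L .] }  — shift, reduce
  I3: { [T' → T .] }  — accept
  I4: { [L → . ; x], [L → . L T ;], [L → ; . x], [T → . L ; T], [T → . L], [T → L ; . T] }  — shift
  I5: { [L → L T . ;] }  — shift
  I6: { [L → L T ; .] }  — reduce
  I7: { [T → L ; T .] }  — reduce
  I8: { [L → ; x .] }  — reduce

I2 contains reduce item [T → L .] and shift items [L → . ; x], [T → L . ; T] — shift-reduce conflict.

Answer: Yes — I2: [T → L .] vs [L → . ; x]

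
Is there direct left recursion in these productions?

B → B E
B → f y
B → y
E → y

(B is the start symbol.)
Yes, B is left-recursive

B → B E: LEFT RECURSIVE (starts with B)
B → f y: starts with f
B → y: starts with y
E → y: starts with y

The grammar has direct left recursion on: B.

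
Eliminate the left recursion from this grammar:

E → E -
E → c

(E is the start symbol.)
E → c E'
E' → - E'
E' → ε

E is directly left-recursive. The standard transformation for
  A → A α₁ | ... | A α_m | β₁ | ... | β_n
is
  A  → β₁ A' | ... | β_n A'
  A' → α₁ A' | ... | α_m A' | ε

E → c becomes E → c E'
E → E - becomes E' → - E'
Add E' → ε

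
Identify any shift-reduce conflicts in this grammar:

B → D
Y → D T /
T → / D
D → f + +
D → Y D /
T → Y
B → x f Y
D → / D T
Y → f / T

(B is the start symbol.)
Augment with B' → B and build the canonical LR(0) collection (I0 = CLOSURE({[B' → . B]}), then GOTO on every symbol after a dot until no new states appear). It has 23 states:
  I0: { [B → . D], [B → . x f Y], [B' → . B], [D → . / D T], [D → . Y D /], [D → . f + +], [Y → . D T /], [Y → . f / T] }  — shift
  I1: { [D → . / D T], [D → . Y D /], [D → . f + +], [D → / . D T], [Y → . D T /], [Y → . f / T] }  — shift
  I2: { [B' → B .] }  — accept
  I3: { [B → D .], [D → . / D T], [D → . Y D /], [D → . f + +], [T → . / D], [T → . Y], [Y → . D T /], [Y → . f / T], [Y → D . T /] }  — shift, reduce
  I4: { [D → . / D T], [D → . Y D /], [D → . f + +], [D → Y . D /], [Y → . D T /], [Y → . f / T] }  — shift
  I5: { [D → f . + +], [Y → f . / T] }  — shift
  I6: { [B → x . f Y] }  — shift
  I7: { [B → x f . Y], [D → . / D T], [D → . Y D /], [D → . f + +], [Y → . D T /], [Y → . f / T] }  — shift
  I8: { [D → . / D T], [D → . Y D /], [D → . f + +], [T → . / D], [T → . Y], [Y → . D T /], [Y → . f / T], [Y → D . T /] }  — shift
  I9: { [B → x f Y .], [D → . / D T], [D → . Y D /], [D → . f + +], [D → Y . D /], [Y → . D T /], [Y → . f / T] }  — shift, reduce
  I10: { [D → . / D T], [D → . Y D /], [D → . f + +], [D → Y D . /], [T → . / D], [T → . Y], [Y → . D T /], [Y → . f / T], [Y → D . T /] }  — shift
  I11: { [D → . / D T], [D → . Y D /], [D → . f + +], [D → / . D T], [D → Y D / .], [T → / . D], [Y → . D T /], [Y → . f / T] }  — shift, reduce
  I12: { [Y → D T . /] }  — shift
  I13: { [D → . / D T], [D → . Y D /], [D → . f + +], [D → Y . D /], [T → Y .], [Y → . D T /], [Y → . f / T] }  — shift, reduce
  I14: { [Y → D T / .] }  — reduce
  I15: { [D → . / D T], [D → . Y D /], [D → . f + +], [D → / D . T], [T → . / D], [T → . Y], [T → / D .], [Y → . D T /], [Y → . f / T], [Y → D . T /] }  — shift, reduce
  I16: { [D → . / D T], [D → . Y D /], [D → . f + +], [D → / . D T], [T → / . D], [Y → . D T /], [Y → . f / T] }  — shift
  I17: { [D → / D T .], [Y → D T . /] }  — shift, reduce
  I18: { [D → f + . +] }  — shift
  I19: { [D → . / D T], [D → . Y D /], [D → . f + +], [T → . / D], [T → . Y], [Y → . D T /], [Y → . f / T], [Y → f / . T] }  — shift
  I20: { [Y → f / T .] }  — reduce
  I21: { [D → f + + .] }  — reduce
  I22: { [D → . / D T], [D → . Y D /], [D → . f + +], [D → / D . T], [T → . / D], [T → . Y], [Y → . D T /], [Y → . f / T], [Y → D . T /] }  — shift

I3 contains reduce item [B → D .] and shift items [D → . / D T], [D → . f + +], [T → . / D], [Y → . f / T] — shift-reduce conflict.
I9 contains reduce item [B → x f Y .] and shift items [D → . / D T], [D → . f + +], [Y → . f / T] — shift-reduce conflict.
I11 contains reduce item [D → Y D / .] and shift items [D → . / D T], [D → . f + +], [Y → . f / T] — shift-reduce conflict.
I13 contains reduce item [T → Y .] and shift items [D → . / D T], [D → . f + +], [Y → . f / T] — shift-reduce conflict.
I15 contains reduce item [T → / D .] and shift items [D → . / D T], [D → . f + +], [T → . / D], [Y → . f / T] — shift-reduce conflict.
I17 contains reduce item [D → / D T .] and shift item [Y → D T . /] — shift-reduce conflict.

Answer: Yes — I3: [B → D .] vs [D → . / D T]; I9: [B → x f Y .] vs [D → . / D T]; I11: [D → Y D / .] vs [D → . / D T]; I13: [T → Y .] vs [D → . / D T]; I15: [T → / D .] vs [D → . / D T]; I17: [D → / D T .] vs [Y → D T . /]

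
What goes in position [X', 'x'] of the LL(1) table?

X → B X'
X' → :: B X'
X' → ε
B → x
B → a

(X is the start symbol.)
To find M[X', 'x'], we find productions for X' where 'x' is in the predict set (PREDICT(N → α) = (FIRST(α) \ {ε}) ∪ (FOLLOW(N) if α ⇒* ε)).

Relevant sets:
  FOLLOW(X') = { $ }

X' → :: B X': PREDICT = { '::' }
X' → ε: PREDICT = { $ }

M[X', 'x'] is empty (no production applies)

Answer: Empty (error entry)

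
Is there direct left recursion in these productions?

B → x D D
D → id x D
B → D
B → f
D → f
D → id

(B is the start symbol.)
B → x D D: starts with x
D → id x D: starts with id
B → D: starts with D
B → f: starts with f
D → f: starts with f
D → id: starts with id

No direct left recursion found.

Answer: No direct left recursion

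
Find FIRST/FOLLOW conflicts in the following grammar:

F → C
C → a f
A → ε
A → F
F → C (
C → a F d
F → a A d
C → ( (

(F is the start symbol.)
No FIRST/FOLLOW conflicts.

A FIRST/FOLLOW conflict occurs when a non-terminal N has a nullable alternative N → β (β ⇒* ε) and another alternative N → α with FIRST(α) ∩ FOLLOW(N) ≠ ∅: on such a lookahead the parser cannot decide between expanding α and letting N vanish via β.

Nullable non-terminals: A.
FIRST sets used below: FIRST(F) = { '(', 'a' }

A: nullable alternative(s) A → ε; FOLLOW(A) = { 'd' }
  A → ε: FIRST \ {ε} = { } — this is the only nullable alternative, skip
  A → F: FIRST \ {ε} = { '(', 'a' } — disjoint from FOLLOW(A)

C, F have no nullable alternative, so no FIRST/FOLLOW check is needed there.

No FIRST/FOLLOW conflicts found.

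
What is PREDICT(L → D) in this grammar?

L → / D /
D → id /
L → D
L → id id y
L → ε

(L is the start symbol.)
PREDICT(L → D) = (FIRST(RHS) \ {ε}) ∪ (FOLLOW(L) if ε ∈ FIRST(RHS), i.e. RHS ⇒* ε)
FIRST(D) = { 'id' }
FIRST(D) = { 'id' }
ε ∉ FIRST(D), so FOLLOW(L) is not added.
PREDICT(L → D) = { 'id' }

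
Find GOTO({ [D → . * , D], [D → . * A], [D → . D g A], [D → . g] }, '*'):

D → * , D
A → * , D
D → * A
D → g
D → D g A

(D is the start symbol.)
GOTO(I, '*') = CLOSURE({ [A → αX.β] : [A → α.Xβ] ∈ I, X = '*' })

Items with dot before '*', with the dot advanced:
  [D → . * , D] → [D → * . , D]
  [D → . * A] → [D → * . A]
Closure of the advanced items:
  [D → * . A] has the dot before A: add [A → . * , D]

GOTO = { [A → . * , D], [D → * . , D], [D → * . A] }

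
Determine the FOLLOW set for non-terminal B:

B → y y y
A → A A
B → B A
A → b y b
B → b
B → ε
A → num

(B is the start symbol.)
{ $, 'b', 'num' }

B is the start symbol, so $ ∈ FOLLOW(B).
In B → B A: B is followed by A, add FIRST(A) \ {ε} = { 'b', 'num' }

Taking the union: FOLLOW(B) = { $, 'b', 'num' }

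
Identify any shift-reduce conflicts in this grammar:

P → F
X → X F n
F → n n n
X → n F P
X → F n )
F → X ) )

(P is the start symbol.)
A shift-reduce conflict occurs when an LR(0) state has both:
  - a complete (reduce) item [A → α .] (dot at the end), and
  - a shift item [B → β . c γ] (dot before a terminal).

Augment with P' → P and build the canonical LR(0) collection (I0 = CLOSURE({[P' → . P]}), then GOTO on every symbol after a dot until no new states appear). It has 16 states:
  I0: { [F → . X ) )], [F → . n n n], [P → . F], [P' → . P], [X → . F n )], [X → . X F n], [X → . n F P] }  — shift
  I1: { [P → F .], [X → F . n )] }  — shift, reduce
  I2: { [P' → P .] }  — accept
  I3: { [F → . X ) )], [F → . n n n], [F → X . ) )], [X → . F n )], [X → . X F n], [X → . n F P], [X → X . F n] }  — shift
  I4: { [F → . X ) )], [F → . n n n], [F → n . n n], [X → . F n )], [X → . X F n], [X → . n F P], [X → n . F P] }  — shift
  I5: { [F → . X ) )], [F → . n n n], [P → . F], [X → . F n )], [X → . X F n], [X → . n F P], [X → F . n )], [X → n F . P] }  — shift
  I6: { [F → . X ) )], [F → . n n n], [F → n . n n], [F → n n . n], [X → . F n )], [X → . X F n], [X → . n F P], [X → n . F P] }  — shift
  I7: { [F → . X ) )], [F → . n n n], [F → n . n n], [F → n n . n], [F → n n n .], [X → . F n )], [X → . X F n], [X → . n F P], [X → n . F P] }  — shift, reduce
  I8: { [X → n F P .] }  — reduce
  I9: { [F → . X ) )], [F → . n n n], [F → n . n n], [X → . F n )], [X → . X F n], [X → . n F P], [X → F n . )], [X → n . F P] }  — shift
  I10: { [X → F n ) .] }  — reduce
  I11: { [F → X ) . )] }  — shift
  I12: { [X → F . n )], [X → X F . n] }  — shift
  I13: { [X → F n . )], [X → X F n .] }  — shift, reduce
  I14: { [F → X ) ) .] }  — reduce
  I15: { [X → F n . )] }  — shift

I1 contains reduce item [P → F .] and shift item [X → F . n )] — shift-reduce conflict.
I7 contains reduce item [F → n n n .] and shift items [F → . n n n], [F → n . n n], [F → n n . n], [X → . n F P] — shift-reduce conflict.
I13 contains reduce item [X → X F n .] and shift item [X → F n . )] — shift-reduce conflict.

Answer: Yes — I1: [P → F .] vs [X → F . n )]; I7: [F → n n n .] vs [F → . n n n]; I13: [X → X F n .] vs [X → F n . )]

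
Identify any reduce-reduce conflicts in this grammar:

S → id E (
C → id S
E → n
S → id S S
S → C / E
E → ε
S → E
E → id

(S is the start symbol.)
A reduce-reduce conflict occurs when an LR(0) state has two complete items [A → α .] and [B → β .] — both call for a reduction, and with no lookahead the parser cannot choose between them.

Augment with S' → S and build the canonical LR(0) collection (I0 = CLOSURE({[S' → . S]}), then GOTO on every symbol after a dot until no new states appear). It has 13 states:
  I0: { [C → . id S], [E → . id], [E → . n], [E → .], [S → . C / E], [S → . E], [S → . id E (], [S → . id S S], [S' → . S] }  — shift, reduce
  I1: { [S → C . / E] }  — shift
  I2: { [S → E .] }  — reduce
  I3: { [S' → S .] }  — accept
  I4: { [C → . id S], [C → id . S], [E → . id], [E → . n], [E → .], [E → id .], [S → . C / E], [S → . E], [S → . id E (], [S → . id S S], [S → id . E (], [S → id . S S] }  — shift, 2 reduces
  I5: { [E → n .] }  — reduce
  I6: { [S → E .], [S → id E . (] }  — shift, reduce
  I7: { [C → . id S], [C → id S .], [E → . id], [E → . n], [E → .], [S → . C / E], [S → . E], [S → . id E (], [S → . id S S], [S → id S . S] }  — shift, 2 reduces
  I8: { [S → id S S .] }  — reduce
  I9: { [S → id E ( .] }  — reduce
  I10: { [E → . id], [E → . n], [E → .], [S → C / . E] }  — shift, reduce
  I11: { [S → C / E .] }  — reduce
  I12: { [E → id .] }  — reduce

I4 contains complete items [E → .], [E → id .] — reduce-reduce conflict.
I7 contains complete items [C → id S .], [E → .] — reduce-reduce conflict.

Answer: Yes — I4: [E → .] vs [E → id .]; I7: [C → id S .] vs [E → .]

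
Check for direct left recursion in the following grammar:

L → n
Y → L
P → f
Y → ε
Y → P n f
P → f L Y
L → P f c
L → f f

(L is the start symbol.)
No direct left recursion

Direct left recursion occurs when N → N α for some non-terminal N (the right-hand side begins with the left-hand side itself).

L → n: starts with n
Y → L: starts with L
P → f: starts with f
Y → ε: starts with ε
Y → P n f: starts with P
P → f L Y: starts with f
L → P f c: starts with P
L → f f: starts with f

No direct left recursion found.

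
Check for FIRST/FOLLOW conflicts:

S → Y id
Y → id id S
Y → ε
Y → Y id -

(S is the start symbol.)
Yes. Y → id id S with FOLLOW(Y) on { 'id' }; Y → Y id '-' with FOLLOW(Y) on { 'id' }

A FIRST/FOLLOW conflict occurs when a non-terminal N has a nullable alternative N → β (β ⇒* ε) and another alternative N → α with FIRST(α) ∩ FOLLOW(N) ≠ ∅: on such a lookahead the parser cannot decide between expanding α and letting N vanish via β.

Nullable non-terminals: Y.
FIRST sets used below: FIRST(Y) = { 'id', ε }

Y: nullable alternative(s) Y → ε; FOLLOW(Y) = { 'id' }
  Y → id id S: FIRST \ {ε} = { 'id' } — overlaps FOLLOW(Y) on { 'id' }: CONFLICT
  Y → ε: FIRST \ {ε} = { } — this is the only nullable alternative, skip
  Y → Y id -: FIRST \ {ε} = { 'id' } — overlaps FOLLOW(Y) on { 'id' }: CONFLICT

S has no nullable alternative, so no FIRST/FOLLOW check is needed there.

So the grammar has 2 FIRST/FOLLOW conflicts (marked CONFLICT above).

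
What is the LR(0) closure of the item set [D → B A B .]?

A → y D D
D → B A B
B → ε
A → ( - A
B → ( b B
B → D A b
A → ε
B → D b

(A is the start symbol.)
To compute CLOSURE, for each item [A → α.Bβ] where B is a non-terminal, add [B → .γ] for all productions B → γ; repeat for the newly added items until nothing changes.

Start with: [D → B A B .]
The dot is at the end, so nothing is added.

CLOSURE = { [D → B A B .] }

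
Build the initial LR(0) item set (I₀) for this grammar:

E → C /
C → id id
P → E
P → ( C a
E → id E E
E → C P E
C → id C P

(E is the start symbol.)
{ [C → . id C P], [C → . id id], [E → . C /], [E → . C P E], [E → . id E E], [E' → . E] }

First, augment the grammar with E' → E
I₀ = CLOSURE({ [E' → . E] }):
  [E' → . E] has the dot before E: add [E → . C /], [E → . id E E], [E → . C P E]
  [E → . C /] has the dot before C: add [C → . id id], [C → . id C P]
No further items can be added.

I₀ = { [C → . id C P], [C → . id id], [E → . C /], [E → . C P E], [E → . id E E], [E' → . E] }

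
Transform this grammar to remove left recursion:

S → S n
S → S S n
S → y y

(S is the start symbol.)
S is directly left-recursive. The standard transformation for
  A → A α₁ | ... | A α_m | β₁ | ... | β_n
is
  A  → β₁ A' | ... | β_n A'
  A' → α₁ A' | ... | α_m A' | ε

S → y y becomes S → y y S'
S → S n becomes S' → n S'
S → S S n becomes S' → S n S'
Add S' → ε

Resulting grammar:
S → y y S'
S' → n S'
S' → S n S'
S' → ε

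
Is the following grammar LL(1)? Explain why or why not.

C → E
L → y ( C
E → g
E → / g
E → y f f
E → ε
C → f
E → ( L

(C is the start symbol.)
Yes, the grammar is LL(1).

Relevant sets:
  FIRST(E) = { '(', '/', 'g', 'y', ε }
  FOLLOW(C) = { $ }
  FOLLOW(E) = { $ }

For C:
  PREDICT(C → E) = { $, '(', '/', 'g', 'y' }
  PREDICT(C → f) = { 'f' }
For E:
  PREDICT(E → g) = { 'g' }
  PREDICT(E → '/' g) = { '/' }
  PREDICT(E → y f f) = { 'y' }
  PREDICT(E → ε) = { $ }
  PREDICT(E → '(' L) = { '(' }
L has a single production, so nothing to check there.

All predict sets are disjoint. The grammar IS LL(1).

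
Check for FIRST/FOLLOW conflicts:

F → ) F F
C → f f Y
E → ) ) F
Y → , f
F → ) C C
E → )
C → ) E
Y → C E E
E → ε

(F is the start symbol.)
Yes. E → ')' ')' F with FOLLOW(E) on { ')' }; E → ')' with FOLLOW(E) on { ')' }

A FIRST/FOLLOW conflict occurs when a non-terminal N has a nullable alternative N → β (β ⇒* ε) and another alternative N → α with FIRST(α) ∩ FOLLOW(N) ≠ ∅: on such a lookahead the parser cannot decide between expanding α and letting N vanish via β.

Nullable non-terminals: E.

E: nullable alternative(s) E → ε; FOLLOW(E) = { $, ')', 'f' }
  E → ) ) F: FIRST \ {ε} = { ')' } — overlaps FOLLOW(E) on { ')' }: CONFLICT
  E → ): FIRST \ {ε} = { ')' } — overlaps FOLLOW(E) on { ')' }: CONFLICT
  E → ε: FIRST \ {ε} = { } — this is the only nullable alternative, skip

C, F, Y have no nullable alternative, so no FIRST/FOLLOW check is needed there.

So the grammar has 2 FIRST/FOLLOW conflicts (marked CONFLICT above).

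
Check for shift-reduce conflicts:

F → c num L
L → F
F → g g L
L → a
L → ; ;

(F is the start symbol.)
No shift-reduce conflicts

A shift-reduce conflict occurs when an LR(0) state has both:
  - a complete (reduce) item [A → α .] (dot at the end), and
  - a shift item [B → β . c γ] (dot before a terminal).

Augment with F' → F and build the canonical LR(0) collection (I0 = CLOSURE({[F' → . F]}), then GOTO on every symbol after a dot until no new states appear). It has 12 states:
  I0: { [F → . c num L], [F → . g g L], [F' → . F] }  — shift
  I1: { [F' → F .] }  — accept
  I2: { [F → c . num L] }  — shift
  I3: { [F → g . g L] }  — shift
  I4: { [F → . c num L], [F → . g g L], [F → g g . L], [L → . ; ;], [L → . F], [L → . a] }  — shift
  I5: { [L → ; . ;] }  — shift
  I6: { [L → F .] }  — reduce
  I7: { [F → g g L .] }  — reduce
  I8: { [L → a .] }  — reduce
  I9: { [L → ; ; .] }  — reduce
  I10: { [F → . c num L], [F → . g g L], [F → c num . L], [L → . ; ;], [L → . F], [L → . a] }  — shift
  I11: { [F → c num L .] }  — reduce

No state contains both a complete item and a shift item.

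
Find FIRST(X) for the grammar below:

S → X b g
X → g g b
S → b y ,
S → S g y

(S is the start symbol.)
{ 'g' }

To compute FIRST(X), examine every production with X on the left-hand side, reading each right-hand side left to right until a non-nullable symbol is reached.

From X → g g b:
  - g is a terminal: add 'g' and stop

Collecting: FIRST(X) = { 'g' }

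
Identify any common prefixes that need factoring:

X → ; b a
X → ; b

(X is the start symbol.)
Left-factoring is needed when two productions for the same non-terminal
share a common prefix on the right-hand side.

Productions for X:
  X → ; b a
  X → ; b

Found common prefix '; b' in productions for X

Answer: Yes, X has productions with common prefix '; b'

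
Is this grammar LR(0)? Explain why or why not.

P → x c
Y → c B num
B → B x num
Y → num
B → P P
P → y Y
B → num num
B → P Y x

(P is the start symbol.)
A grammar is LR(0) if no state in the canonical LR(0) collection has:
  - both a shift item (dot before a terminal) and a complete item (shift-reduce conflict), or
  - two or more complete items (reduce-reduce conflict; the accept item [P' → P .] counts as a complete item here).

Augment with P' → P and build the canonical LR(0) collection (I0 = CLOSURE({[P' → . P]}), then GOTO on every symbol after a dot until no new states appear). It has 18 states:
  I0: { [P → . x c], [P → . y Y], [P' → . P] }  — shift
  I1: { [P' → P .] }  — accept
  I2: { [P → x . c] }  — shift
  I3: { [P → y . Y], [Y → . c B num], [Y → . num] }  — shift
  I4: { [P → y Y .] }  — reduce
  I5: { [B → . B x num], [B → . P P], [B → . P Y x], [B → . num num], [P → . x c], [P → . y Y], [Y → c . B num] }  — shift
  I6: { [Y → num .] }  — reduce
  I7: { [B → B . x num], [Y → c B . num] }  — shift
  I8: { [B → P . P], [B → P . Y x], [P → . x c], [P → . y Y], [Y → . c B num], [Y → . num] }  — shift
  I9: { [B → num . num] }  — shift
  I10: { [B → num num .] }  — reduce
  I11: { [B → P P .] }  — reduce
  I12: { [B → P Y . x] }  — shift
  I13: { [B → P Y x .] }  — reduce
  I14: { [Y → c B num .] }  — reduce
  I15: { [B → B x . num] }  — shift
  I16: { [B → B x num .] }  — reduce
  I17: { [P → x c .] }  — reduce

Every state is either a pure shift/goto state or contains exactly one complete item and nothing to shift — no conflicts. The grammar is LR(0).

Answer: Yes, the grammar is LR(0)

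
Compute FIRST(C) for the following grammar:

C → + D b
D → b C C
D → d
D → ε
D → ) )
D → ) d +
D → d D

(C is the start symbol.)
From C → + D b:
  - '+' is a terminal: add '+' and stop

Collecting: FIRST(C) = { '+' }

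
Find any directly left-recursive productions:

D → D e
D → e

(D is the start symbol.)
Direct left recursion occurs when N → N α for some non-terminal N (the right-hand side begins with the left-hand side itself).

D → D e: LEFT RECURSIVE (starts with D)
D → e: starts with e

The grammar has direct left recursion on: D.

Answer: Yes, D is left-recursive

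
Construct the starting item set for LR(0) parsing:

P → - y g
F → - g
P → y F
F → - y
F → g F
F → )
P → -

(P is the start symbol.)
First, augment the grammar with P' → P
I₀ = CLOSURE({ [P' → . P] }):
  [P' → . P] has the dot before P: add [P → . - y g], [P → . y F], [P → . -]
No further items can be added.

I₀ = { [P → . - y g], [P → . -], [P → . y F], [P' → . P] }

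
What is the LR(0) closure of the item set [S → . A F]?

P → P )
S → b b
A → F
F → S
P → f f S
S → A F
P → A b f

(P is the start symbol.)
{ [A → . F], [F → . S], [S → . A F], [S → . b b] }

To compute CLOSURE, for each item [A → α.Bβ] where B is a non-terminal, add [B → .γ] for all productions B → γ; repeat for the newly added items until nothing changes.

Start with: [S → . A F]
  [S → . A F] has the dot before A: add [A → . F]
  [A → . F] has the dot before F: add [F → . S]
  [F → . S] has the dot before S: add [S → . b b]
No further items can be added.

CLOSURE = { [A → . F], [F → . S], [S → . A F], [S → . b b] }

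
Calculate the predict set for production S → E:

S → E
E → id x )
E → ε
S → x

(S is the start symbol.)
{ $, 'id' }

PREDICT(S → E) = (FIRST(RHS) \ {ε}) ∪ (FOLLOW(S) if ε ∈ FIRST(RHS), i.e. RHS ⇒* ε)
FIRST(E) = { 'id', ε }
FIRST(E) = { 'id', ε }
ε ∈ FIRST(E) (the right-hand side is nullable), so add FOLLOW(S) = { $ }
PREDICT(S → E) = { $, 'id' }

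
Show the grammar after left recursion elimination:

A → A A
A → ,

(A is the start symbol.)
A → , A'
A' → A A'
A' → ε

A is directly left-recursive. The standard transformation for
  A → A α₁ | ... | A α_m | β₁ | ... | β_n
is
  A  → β₁ A' | ... | β_n A'
  A' → α₁ A' | ... | α_m A' | ε

A → , becomes A → , A'
A → A A becomes A' → A A'
Add A' → ε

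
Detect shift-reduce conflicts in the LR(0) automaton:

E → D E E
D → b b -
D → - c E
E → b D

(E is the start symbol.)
No shift-reduce conflicts

A shift-reduce conflict occurs when an LR(0) state has both:
  - a complete (reduce) item [A → α .] (dot at the end), and
  - a shift item [B → β . c γ] (dot before a terminal).

Augment with E' → E and build the canonical LR(0) collection (I0 = CLOSURE({[E' → . E]}), then GOTO on every symbol after a dot until no new states appear). It has 13 states:
  I0: { [D → . - c E], [D → . b b -], [E → . D E E], [E → . b D], [E' → . E] }  — shift
  I1: { [D → - . c E] }  — shift
  I2: { [D → . - c E], [D → . b b -], [E → . D E E], [E → . b D], [E → D . E E] }  — shift
  I3: { [E' → E .] }  — accept
  I4: { [D → . - c E], [D → . b b -], [D → b . b -], [E → b . D] }  — shift
  I5: { [E → b D .] }  — reduce
  I6: { [D → b . b -], [D → b b . -] }  — shift
  I7: { [D → b b - .] }  — reduce
  I8: { [D → b b . -] }  — shift
  I9: { [D → . - c E], [D → . b b -], [E → . D E E], [E → . b D], [E → D E . E] }  — shift
  I10: { [E → D E E .] }  — reduce
  I11: { [D → - c . E], [D → . - c E], [D → . b b -], [E → . D E E], [E → . b D] }  — shift
  I12: { [D → - c E .] }  — reduce

No state contains both a complete item and a shift item.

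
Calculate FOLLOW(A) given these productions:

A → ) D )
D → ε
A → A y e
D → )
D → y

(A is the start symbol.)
{ $, 'y' }

A is the start symbol, so $ ∈ FOLLOW(A).
In A → A y e: A is followed by y e, add FIRST(y e) \ {ε} = { 'y' }

Taking the union: FOLLOW(A) = { $, 'y' }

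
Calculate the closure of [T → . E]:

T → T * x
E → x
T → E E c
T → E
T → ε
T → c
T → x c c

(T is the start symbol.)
To compute CLOSURE, for each item [A → α.Bβ] where B is a non-terminal, add [B → .γ] for all productions B → γ; repeat for the newly added items until nothing changes.

Start with: [T → . E]
  [T → . E] has the dot before E: add [E → . x]
No further items can be added.

CLOSURE = { [E → . x], [T → . E] }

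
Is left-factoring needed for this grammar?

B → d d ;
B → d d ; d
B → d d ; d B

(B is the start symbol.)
Yes, B has productions with common prefix 'd d ;'

Left-factoring is needed when two productions for the same non-terminal
share a common prefix on the right-hand side.

Productions for B:
  B → d d ;
  B → d d ; d
  B → d d ; d B

Found common prefix 'd d ;' in productions for B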